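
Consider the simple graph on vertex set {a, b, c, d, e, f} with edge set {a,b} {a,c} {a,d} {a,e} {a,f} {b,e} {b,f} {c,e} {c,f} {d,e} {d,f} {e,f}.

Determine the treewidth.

3

A width-3 tree decomposition is:
Bags: B1 = {a, b, e, f}  B2 = {a, d, e, f}  B3 = {a, c, e, f}
Tree: B1–B2, B1–B3
Every bag has size at most 4, so the width is 4 − 1 = 3 and tw(G) ≤ 3. For the lower bound, the 4 vertices {a, d, e, f} are pairwise adjacent, and any tree decomposition puts a clique entirely inside one bag — forcing width ≥ 3. Therefore the treewidth is 3.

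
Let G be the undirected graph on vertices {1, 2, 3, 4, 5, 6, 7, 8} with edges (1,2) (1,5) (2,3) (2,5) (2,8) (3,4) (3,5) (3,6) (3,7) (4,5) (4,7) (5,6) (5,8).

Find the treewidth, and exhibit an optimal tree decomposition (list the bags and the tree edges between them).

Treewidth 2.
One optimal decomposition is:
Bags: B1 = {2, 3, 5}  B2 = {3, 4, 5}  B3 = {2, 5, 8}  B4 = {3, 5, 6}  B5 = {1, 2, 5}  B6 = {3, 4, 7}
Tree: B1–B2, B1–B3, B1–B4, B3–B5, B2–B6

Every bag has size at most 3, so the width is 3 − 1 = 2 and tw(G) ≤ 2. Conversely, {2, 5, 8} is a clique of size 3, and the vertices of any clique must share a bag in every tree decomposition; so some bag has ≥ 3 vertices and tw(G) ≥ 2. Therefore the treewidth is 2.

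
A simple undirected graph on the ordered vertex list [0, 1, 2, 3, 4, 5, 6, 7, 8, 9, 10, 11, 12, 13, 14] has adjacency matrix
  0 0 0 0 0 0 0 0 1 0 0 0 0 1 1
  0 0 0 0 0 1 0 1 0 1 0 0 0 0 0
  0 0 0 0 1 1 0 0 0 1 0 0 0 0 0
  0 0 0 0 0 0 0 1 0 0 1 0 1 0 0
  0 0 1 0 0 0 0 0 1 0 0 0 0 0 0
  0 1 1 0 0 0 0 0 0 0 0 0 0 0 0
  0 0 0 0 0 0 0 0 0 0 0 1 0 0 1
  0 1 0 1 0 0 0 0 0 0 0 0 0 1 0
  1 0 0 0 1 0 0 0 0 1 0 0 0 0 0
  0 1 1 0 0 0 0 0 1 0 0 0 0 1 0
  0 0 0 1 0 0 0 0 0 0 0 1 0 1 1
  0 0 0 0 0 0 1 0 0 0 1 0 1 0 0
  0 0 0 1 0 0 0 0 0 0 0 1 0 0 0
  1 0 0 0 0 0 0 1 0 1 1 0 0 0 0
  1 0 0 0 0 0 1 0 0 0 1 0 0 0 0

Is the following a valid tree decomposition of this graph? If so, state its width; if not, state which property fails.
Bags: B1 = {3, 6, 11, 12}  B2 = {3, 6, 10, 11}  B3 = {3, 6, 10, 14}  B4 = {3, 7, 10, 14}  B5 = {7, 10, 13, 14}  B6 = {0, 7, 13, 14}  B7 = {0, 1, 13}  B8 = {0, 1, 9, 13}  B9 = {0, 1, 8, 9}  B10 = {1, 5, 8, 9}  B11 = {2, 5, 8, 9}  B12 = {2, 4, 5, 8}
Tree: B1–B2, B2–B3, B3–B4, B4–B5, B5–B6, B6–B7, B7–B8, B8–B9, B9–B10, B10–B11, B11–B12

A tree decomposition must satisfy three properties: every vertex lies in some bag; for every edge, both endpoints lie together in some bag; and for every vertex, the bags containing it form a connected subtree. Here edge (7,1) lies in no bag, so the decomposition is invalid.

No — edge (7,1) lies in no bag.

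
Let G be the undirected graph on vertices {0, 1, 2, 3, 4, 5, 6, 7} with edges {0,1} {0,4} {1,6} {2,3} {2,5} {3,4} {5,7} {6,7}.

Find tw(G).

2

A width-2 tree decomposition is:
Bags: B1 = {0, 3, 4}  B2 = {0, 1, 3}  B3 = {1, 3, 6}  B4 = {3, 6, 7}  B5 = {3, 5, 7}  B6 = {2, 3, 5}
Tree: B1–B2, B2–B3, B3–B4, B4–B5, B5–B6
The largest bag has 3 vertices, giving width 2; this decomposition certifies tw(G) ≤ 2. The edges 3–4–0–1–6–7–5–2–3 form a cycle, so G is not a tree and its treewidth is at least 2. Hence tw(G) = 2 exactly.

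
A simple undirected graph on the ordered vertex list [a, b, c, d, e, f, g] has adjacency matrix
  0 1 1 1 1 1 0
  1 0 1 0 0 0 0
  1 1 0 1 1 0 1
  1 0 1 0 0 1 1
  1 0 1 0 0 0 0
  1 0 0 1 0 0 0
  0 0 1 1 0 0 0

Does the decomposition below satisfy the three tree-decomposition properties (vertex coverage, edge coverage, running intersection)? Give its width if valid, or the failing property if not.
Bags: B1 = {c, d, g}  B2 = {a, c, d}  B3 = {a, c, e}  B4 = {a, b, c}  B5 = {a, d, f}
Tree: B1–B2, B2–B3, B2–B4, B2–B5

Yes; width 2.

Every vertex of G appears in some bag (union = {a, b, c, d, e, f, g}); every edge is covered by a bag; and for each vertex v the set of bags containing v is connected in the bag tree. The decomposition is therefore valid. The largest bag has 3 vertices, so the width is 2.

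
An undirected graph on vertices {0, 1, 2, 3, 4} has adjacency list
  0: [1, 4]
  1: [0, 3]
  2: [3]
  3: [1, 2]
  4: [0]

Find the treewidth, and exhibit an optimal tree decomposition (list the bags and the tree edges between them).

Treewidth 1.
One optimal decomposition is:
Bags: B1 = {2, 3}  B2 = {1, 3}  B3 = {0, 1}  B4 = {0, 4}
Tree: B1–B2, B2–B3, B3–B4

Each bag holds 2 vertices, so the decomposition has width 1, which upper-bounds the treewidth. Any graph with an edge has treewidth ≥ 1, and G has the edge 2–3. The upper and lower bounds meet at 1, so that is the treewidth.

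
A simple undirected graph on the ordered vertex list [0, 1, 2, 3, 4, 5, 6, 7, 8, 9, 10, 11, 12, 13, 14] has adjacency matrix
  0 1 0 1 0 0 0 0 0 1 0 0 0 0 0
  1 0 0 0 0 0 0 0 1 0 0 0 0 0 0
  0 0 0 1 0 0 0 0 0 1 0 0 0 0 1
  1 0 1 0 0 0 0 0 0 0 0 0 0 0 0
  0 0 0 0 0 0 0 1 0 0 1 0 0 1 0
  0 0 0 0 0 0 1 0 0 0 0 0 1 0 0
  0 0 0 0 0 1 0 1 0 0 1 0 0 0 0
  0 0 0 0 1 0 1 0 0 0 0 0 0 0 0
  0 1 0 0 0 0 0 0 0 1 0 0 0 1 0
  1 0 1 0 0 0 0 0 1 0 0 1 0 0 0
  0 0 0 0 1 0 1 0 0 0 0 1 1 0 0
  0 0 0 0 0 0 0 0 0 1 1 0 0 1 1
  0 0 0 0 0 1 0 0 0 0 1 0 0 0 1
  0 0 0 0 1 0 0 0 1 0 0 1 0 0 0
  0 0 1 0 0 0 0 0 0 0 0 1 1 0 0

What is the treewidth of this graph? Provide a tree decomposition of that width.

Treewidth 3.
One such decomposition:
Bags: B1 = {5, 6, 7, 12}  B2 = {6, 7, 10, 12}  B3 = {4, 7, 10, 12}  B4 = {4, 10, 12, 14}  B5 = {4, 10, 11, 14}  B6 = {4, 11, 13, 14}  B7 = {2, 11, 13, 14}  B8 = {2, 9, 11, 13}  B9 = {2, 8, 9, 13}  B10 = {2, 3, 8, 9}  B11 = {0, 3, 8, 9}  B12 = {0, 1, 3, 8}
Tree: B1–B2, B2–B3, B3–B4, B4–B5, B5–B6, B6–B7, B7–B8, B8–B9, B9–B10, B10–B11, B11–B12

Every bag has size at most 4, so the width is 4 − 1 = 3 and tw(G) ≤ 3. For the lower bound: the 4 vertex sets {5,6,7}, {12}, {10}, {4,11,13,14} are disjoint, each induces a connected subgraph, and every pair is joined by at least one edge of G. Contracting each set to a single vertex therefore yields K_{4} as a minor, and since treewidth is minor-monotone, tw(G) ≥ tw(K_{4}) = 3. Combining the bounds, tw(G) = 3.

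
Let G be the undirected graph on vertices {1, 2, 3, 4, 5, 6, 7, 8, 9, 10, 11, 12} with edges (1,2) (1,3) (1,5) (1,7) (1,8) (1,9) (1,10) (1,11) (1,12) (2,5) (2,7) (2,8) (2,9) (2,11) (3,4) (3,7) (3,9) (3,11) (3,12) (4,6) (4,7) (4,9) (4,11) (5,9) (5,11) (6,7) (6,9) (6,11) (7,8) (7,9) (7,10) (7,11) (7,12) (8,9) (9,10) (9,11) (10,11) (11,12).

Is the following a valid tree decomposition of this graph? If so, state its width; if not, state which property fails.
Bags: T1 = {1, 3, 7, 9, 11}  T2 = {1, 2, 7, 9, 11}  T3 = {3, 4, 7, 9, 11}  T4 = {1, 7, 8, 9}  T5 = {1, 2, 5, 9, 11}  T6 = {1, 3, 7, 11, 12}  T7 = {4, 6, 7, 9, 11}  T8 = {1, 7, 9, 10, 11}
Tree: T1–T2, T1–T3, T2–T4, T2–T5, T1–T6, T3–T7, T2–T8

A tree decomposition must satisfy three properties: every vertex lies in some bag; for every edge, both endpoints lie together in some bag; and for every vertex, the bags containing it form a connected subtree. Here edge (2,8) lies in no bag, so the decomposition is invalid.

No — edge (2,8) lies in no bag.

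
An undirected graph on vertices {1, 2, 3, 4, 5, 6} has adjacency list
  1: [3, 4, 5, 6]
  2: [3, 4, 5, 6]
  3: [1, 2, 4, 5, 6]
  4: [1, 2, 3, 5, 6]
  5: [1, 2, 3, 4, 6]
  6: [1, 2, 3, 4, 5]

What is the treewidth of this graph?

A width-4 tree decomposition is:
Bags: B1 = {1, 3, 4, 5, 6}  B2 = {2, 3, 4, 5, 6}
Tree: B1–B2
Every bag has size at most 5, so the width is 5 − 1 = 4 and tw(G) ≤ 4. On the other hand G contains the 5-clique {1, 3, 4, 5, 6}. A clique must lie in a single bag of any decomposition, so no decomposition can have width below 4. Hence tw(G) = 4 exactly.

4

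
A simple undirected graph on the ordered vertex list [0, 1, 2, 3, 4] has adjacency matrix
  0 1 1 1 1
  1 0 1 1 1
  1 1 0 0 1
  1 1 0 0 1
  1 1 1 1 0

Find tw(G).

A width-3 tree decomposition is:
Bags: B1 = {0, 1, 2, 4}  B2 = {0, 1, 3, 4}
Tree: B1–B2
Each bag holds 4 vertices, so the decomposition has width 3, which upper-bounds the treewidth. Conversely, {0, 1, 2, 4} is a clique of size 4, and the vertices of any clique must share a bag in every tree decomposition; so some bag has ≥ 4 vertices and tw(G) ≥ 3. Therefore the treewidth is 3.

3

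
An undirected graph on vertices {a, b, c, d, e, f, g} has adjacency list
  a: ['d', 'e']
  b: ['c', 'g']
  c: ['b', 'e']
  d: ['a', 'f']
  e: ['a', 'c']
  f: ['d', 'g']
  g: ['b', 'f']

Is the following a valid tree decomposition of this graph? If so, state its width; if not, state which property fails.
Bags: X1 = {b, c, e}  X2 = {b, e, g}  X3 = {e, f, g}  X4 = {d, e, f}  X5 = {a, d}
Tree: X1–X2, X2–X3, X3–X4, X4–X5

A tree decomposition must satisfy three properties: every vertex lies in some bag; for every edge, both endpoints lie together in some bag; and for every vertex, the bags containing it form a connected subtree. Here edge (e,a) lies in no bag, so the decomposition is invalid.

No — edge (e,a) lies in no bag.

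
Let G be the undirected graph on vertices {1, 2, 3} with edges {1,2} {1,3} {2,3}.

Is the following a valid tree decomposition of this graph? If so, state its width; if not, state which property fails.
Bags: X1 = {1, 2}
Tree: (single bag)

A tree decomposition must satisfy three properties: every vertex lies in some bag; for every edge, both endpoints lie together in some bag; and for every vertex, the bags containing it form a connected subtree. Here vertex 3 appears in no bag, so the decomposition is invalid.

No — vertex 3 appears in no bag.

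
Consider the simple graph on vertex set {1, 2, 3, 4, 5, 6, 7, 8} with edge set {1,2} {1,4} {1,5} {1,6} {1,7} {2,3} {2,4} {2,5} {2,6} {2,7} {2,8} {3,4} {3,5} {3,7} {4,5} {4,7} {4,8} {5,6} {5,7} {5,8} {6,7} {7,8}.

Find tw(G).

4

A width-4 tree decomposition is:
Bags: B1 = {2, 4, 5, 7, 8}  B2 = {1, 2, 4, 5, 7}  B3 = {2, 3, 4, 5, 7}  B4 = {1, 2, 5, 6, 7}
Tree: B1–B2, B2–B3, B2–B4
Each bag holds 5 vertices, so the decomposition has width 4, which upper-bounds the treewidth. For the lower bound, the 5 vertices {2, 4, 5, 7, 8} are pairwise adjacent, and any tree decomposition puts a clique entirely inside one bag — forcing width ≥ 4. The upper and lower bounds meet at 4, so that is the treewidth.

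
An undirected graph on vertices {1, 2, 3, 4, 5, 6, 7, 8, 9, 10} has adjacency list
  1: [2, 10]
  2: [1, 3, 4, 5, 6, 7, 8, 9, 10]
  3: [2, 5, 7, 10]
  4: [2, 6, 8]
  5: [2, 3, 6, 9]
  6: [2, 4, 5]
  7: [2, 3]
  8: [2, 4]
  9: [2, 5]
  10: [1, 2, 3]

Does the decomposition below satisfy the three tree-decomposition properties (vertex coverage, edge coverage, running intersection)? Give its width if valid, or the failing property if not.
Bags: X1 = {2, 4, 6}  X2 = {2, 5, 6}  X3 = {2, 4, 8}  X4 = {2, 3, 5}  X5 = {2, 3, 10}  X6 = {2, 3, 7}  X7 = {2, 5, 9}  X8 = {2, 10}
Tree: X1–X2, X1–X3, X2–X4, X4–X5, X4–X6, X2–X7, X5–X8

No — vertex 1 appears in no bag.

A tree decomposition must satisfy three properties: every vertex lies in some bag; for every edge, both endpoints lie together in some bag; and for every vertex, the bags containing it form a connected subtree. Here vertex 1 appears in no bag, so the decomposition is invalid.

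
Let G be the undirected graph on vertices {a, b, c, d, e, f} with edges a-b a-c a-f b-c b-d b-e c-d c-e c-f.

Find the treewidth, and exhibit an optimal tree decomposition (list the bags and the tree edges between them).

Every bag has size at most 3, so the width is 3 − 1 = 2 and tw(G) ≤ 2. On the other hand G contains the 3-clique {a, c, f}. A clique must lie in a single bag of any decomposition, so no decomposition can have width below 2. The upper and lower bounds meet at 2, so that is the treewidth.

Treewidth 2.
Bags: B1 = {b, c, e}  B2 = {a, b, c}  B3 = {b, c, d}  B4 = {a, c, f}
Tree: B1–B2, B2–B3, B2–B4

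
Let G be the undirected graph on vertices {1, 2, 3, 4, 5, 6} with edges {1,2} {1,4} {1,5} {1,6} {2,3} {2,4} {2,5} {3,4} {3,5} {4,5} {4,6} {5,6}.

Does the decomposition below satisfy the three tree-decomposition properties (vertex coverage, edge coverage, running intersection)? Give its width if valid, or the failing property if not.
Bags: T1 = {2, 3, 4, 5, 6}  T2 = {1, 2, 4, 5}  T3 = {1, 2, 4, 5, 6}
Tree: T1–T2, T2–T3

No — bags containing vertex 6 are not connected in the tree.

A tree decomposition must satisfy three properties: every vertex lies in some bag; for every edge, both endpoints lie together in some bag; and for every vertex, the bags containing it form a connected subtree. Here bags containing vertex 6 are not connected in the tree, so the decomposition is invalid.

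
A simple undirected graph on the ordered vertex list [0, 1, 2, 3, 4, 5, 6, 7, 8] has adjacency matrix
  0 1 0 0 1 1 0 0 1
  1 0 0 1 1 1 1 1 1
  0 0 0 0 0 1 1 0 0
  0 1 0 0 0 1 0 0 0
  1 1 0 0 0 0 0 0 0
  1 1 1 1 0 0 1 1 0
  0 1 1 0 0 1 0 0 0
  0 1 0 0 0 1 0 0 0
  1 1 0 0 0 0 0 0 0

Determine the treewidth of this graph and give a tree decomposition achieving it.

Treewidth 2.
One optimal decomposition is:
Bags: B1 = {0, 1, 5}  B2 = {1, 5, 6}  B3 = {1, 3, 5}  B4 = {0, 1, 4}  B5 = {1, 5, 7}  B6 = {2, 5, 6}  B7 = {0, 1, 8}
Tree: B1–B2, B2–B3, B1–B4, B1–B5, B2–B6, B4–B7

Each bag holds 3 vertices, so the decomposition has width 2, which upper-bounds the treewidth. For the lower bound, the 3 vertices {0, 1, 8} are pairwise adjacent, and any tree decomposition puts a clique entirely inside one bag — forcing width ≥ 2. Combining the bounds, tw(G) = 2.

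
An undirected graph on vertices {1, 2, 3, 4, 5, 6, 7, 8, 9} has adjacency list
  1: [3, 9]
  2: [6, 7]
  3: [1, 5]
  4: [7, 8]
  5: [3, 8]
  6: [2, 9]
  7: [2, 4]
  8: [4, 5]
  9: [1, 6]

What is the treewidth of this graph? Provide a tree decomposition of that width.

Each bag holds 3 vertices, so the decomposition has width 2, which upper-bounds the treewidth. The edges 4–8–5–3–1–9–6–2–7–4 form a cycle, so G is not a tree and its treewidth is at least 2. Therefore the treewidth is 2.

Treewidth 2.
Bags: B1 = {4, 5, 8}  B2 = {3, 4, 5}  B3 = {1, 3, 4}  B4 = {1, 4, 9}  B5 = {4, 6, 9}  B6 = {2, 4, 6}  B7 = {2, 4, 7}
Tree: B1–B2, B2–B3, B3–B4, B4–B5, B5–B6, B6–B7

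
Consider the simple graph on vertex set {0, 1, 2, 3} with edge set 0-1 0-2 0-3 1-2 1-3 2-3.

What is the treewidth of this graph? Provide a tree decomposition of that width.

A single bag containing all 4 vertices is trivially a valid decomposition of width 3. For the lower bound, the 4 vertices {0, 1, 2, 3} are pairwise adjacent, and any tree decomposition puts a clique entirely inside one bag — forcing width ≥ 3. Therefore the treewidth is 3.

Treewidth 3.
One such decomposition:
Bags: B1 = {0, 1, 2, 3}
Tree: (single bag)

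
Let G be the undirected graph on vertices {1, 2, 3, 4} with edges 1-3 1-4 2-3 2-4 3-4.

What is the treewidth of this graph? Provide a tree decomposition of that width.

Treewidth 2.
One such decomposition:
Bags: B1 = {1, 3, 4}  B2 = {2, 3, 4}
Tree: B1–B2

Each bag holds 3 vertices, so the decomposition has width 2, which upper-bounds the treewidth. For the lower bound, the 3 vertices {1, 3, 4} are pairwise adjacent, and any tree decomposition puts a clique entirely inside one bag — forcing width ≥ 2. Therefore the treewidth is 2.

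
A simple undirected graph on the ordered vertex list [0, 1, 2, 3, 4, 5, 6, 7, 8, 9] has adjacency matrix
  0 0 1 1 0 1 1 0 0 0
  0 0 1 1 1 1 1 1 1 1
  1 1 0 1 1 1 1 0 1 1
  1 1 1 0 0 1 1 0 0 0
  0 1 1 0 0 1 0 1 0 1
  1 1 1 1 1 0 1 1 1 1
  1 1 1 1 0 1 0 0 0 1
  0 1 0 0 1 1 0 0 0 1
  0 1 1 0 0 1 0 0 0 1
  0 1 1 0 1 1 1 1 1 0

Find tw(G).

A width-4 tree decomposition is:
Bags: B1 = {1, 2, 5, 6, 9}  B2 = {1, 2, 3, 5, 6}  B3 = {0, 2, 3, 5, 6}  B4 = {1, 2, 4, 5, 9}  B5 = {1, 4, 5, 7, 9}  B6 = {1, 2, 5, 8, 9}
Tree: B1–B2, B2–B3, B1–B4, B4–B5, B1–B6
Every bag has size at most 5, so the width is 5 − 1 = 4 and tw(G) ≤ 4. For the lower bound, the 5 vertices {0, 2, 3, 5, 6} are pairwise adjacent, and any tree decomposition puts a clique entirely inside one bag — forcing width ≥ 4. Hence tw(G) = 4 exactly.

4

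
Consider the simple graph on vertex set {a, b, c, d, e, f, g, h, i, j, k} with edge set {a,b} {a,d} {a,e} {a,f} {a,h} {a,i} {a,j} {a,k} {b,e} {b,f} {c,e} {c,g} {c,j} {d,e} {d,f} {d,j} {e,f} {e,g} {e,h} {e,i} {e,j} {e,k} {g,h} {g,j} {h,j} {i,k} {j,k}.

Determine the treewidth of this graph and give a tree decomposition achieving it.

Treewidth 3.
One optimal decomposition is:
Bags: B1 = {a, e, h, j}  B2 = {a, e, j, k}  B3 = {a, e, i, k}  B4 = {a, d, e, j}  B5 = {e, g, h, j}  B6 = {a, d, e, f}  B7 = {c, e, g, j}  B8 = {a, b, e, f}
Tree: B1–B2, B2–B3, B1–B4, B1–B5, B4–B6, B5–B7, B6–B8

The largest bag has 4 vertices, giving width 3; this decomposition certifies tw(G) ≤ 3. On the other hand G contains the 4-clique {e, g, h, j}. A clique must lie in a single bag of any decomposition, so no decomposition can have width below 3. The upper and lower bounds meet at 3, so that is the treewidth.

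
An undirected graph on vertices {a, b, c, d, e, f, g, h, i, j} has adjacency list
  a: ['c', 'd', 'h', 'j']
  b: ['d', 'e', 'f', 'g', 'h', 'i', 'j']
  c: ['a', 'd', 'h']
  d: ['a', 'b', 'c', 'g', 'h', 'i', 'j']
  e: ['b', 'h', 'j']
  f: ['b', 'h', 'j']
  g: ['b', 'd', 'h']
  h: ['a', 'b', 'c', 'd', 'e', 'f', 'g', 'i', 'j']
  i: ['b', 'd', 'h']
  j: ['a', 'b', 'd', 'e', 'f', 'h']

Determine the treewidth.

A width-3 tree decomposition is:
Bags: B1 = {b, d, h, j}  B2 = {b, f, h, j}  B3 = {a, d, h, j}  B4 = {b, e, h, j}  B5 = {b, d, g, h}  B6 = {b, d, h, i}  B7 = {a, c, d, h}
Tree: B1–B2, B1–B3, B1–B4, B1–B5, B5–B6, B3–B7
Every bag has size at most 4, so the width is 4 − 1 = 3 and tw(G) ≤ 3. For the lower bound, the 4 vertices {a, c, d, h} are pairwise adjacent, and any tree decomposition puts a clique entirely inside one bag — forcing width ≥ 3. Therefore the treewidth is 3.

3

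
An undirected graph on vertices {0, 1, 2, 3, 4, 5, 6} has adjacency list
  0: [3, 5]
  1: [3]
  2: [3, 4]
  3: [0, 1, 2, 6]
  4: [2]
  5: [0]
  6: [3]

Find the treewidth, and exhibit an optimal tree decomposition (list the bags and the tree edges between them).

Treewidth 1.
One optimal decomposition is:
Bags: B1 = {0, 3}  B2 = {2, 3}  B3 = {0, 5}  B4 = {1, 3}  B5 = {2, 4}  B6 = {3, 6}
Tree: B1–B2, B1–B3, B1–B4, B2–B5, B2–B6

Each bag holds 2 vertices, so the decomposition has width 1, which upper-bounds the treewidth. Since G has at least one edge (e.g. 3–0), it is not an edgeless graph, so tw(G) ≥ 1. Hence tw(G) = 1 exactly.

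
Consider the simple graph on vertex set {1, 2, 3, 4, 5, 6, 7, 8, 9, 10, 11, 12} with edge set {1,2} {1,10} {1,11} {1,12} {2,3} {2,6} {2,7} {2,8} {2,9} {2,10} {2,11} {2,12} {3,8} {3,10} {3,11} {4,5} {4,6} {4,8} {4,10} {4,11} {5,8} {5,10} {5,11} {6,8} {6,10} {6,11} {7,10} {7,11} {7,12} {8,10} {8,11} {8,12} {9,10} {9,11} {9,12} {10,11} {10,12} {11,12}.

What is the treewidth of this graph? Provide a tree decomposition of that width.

The largest bag has 5 vertices, giving width 4; this decomposition certifies tw(G) ≤ 4. Conversely, {2, 3, 8, 10, 11} is a clique of size 5, and the vertices of any clique must share a bag in every tree decomposition; so some bag has ≥ 5 vertices and tw(G) ≥ 4. The upper and lower bounds meet at 4, so that is the treewidth.

Treewidth 4.
One such decomposition:
Bags: B1 = {2, 7, 10, 11, 12}  B2 = {2, 8, 10, 11, 12}  B3 = {1, 2, 10, 11, 12}  B4 = {2, 6, 8, 10, 11}  B5 = {2, 3, 8, 10, 11}  B6 = {2, 9, 10, 11, 12}  B7 = {4, 6, 8, 10, 11}  B8 = {4, 5, 8, 10, 11}
Tree: B1–B2, B2–B3, B2–B4, B2–B5, B3–B6, B4–B7, B7–B8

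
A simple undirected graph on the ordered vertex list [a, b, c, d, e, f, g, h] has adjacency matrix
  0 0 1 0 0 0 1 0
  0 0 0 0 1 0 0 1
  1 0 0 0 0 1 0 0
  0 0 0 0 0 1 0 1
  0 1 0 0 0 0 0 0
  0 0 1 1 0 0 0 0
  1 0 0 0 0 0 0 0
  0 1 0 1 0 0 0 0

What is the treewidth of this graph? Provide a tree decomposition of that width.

Treewidth 1.
Bags: B1 = {a, g}  B2 = {a, c}  B3 = {c, f}  B4 = {d, f}  B5 = {d, h}  B6 = {b, h}  B7 = {b, e}
Tree: B1–B2, B2–B3, B3–B4, B4–B5, B5–B6, B6–B7

Every bag has size at most 2, so the width is 2 − 1 = 1 and tw(G) ≤ 1. Any graph with an edge has treewidth ≥ 1, and G has the edge g–a. Combining the bounds, tw(G) = 1.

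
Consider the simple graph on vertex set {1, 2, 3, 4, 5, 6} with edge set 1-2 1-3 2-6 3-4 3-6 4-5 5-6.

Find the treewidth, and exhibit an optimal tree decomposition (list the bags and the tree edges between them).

The largest bag has 3 vertices, giving width 2; this decomposition certifies tw(G) ≤ 2. For the lower bound, G contains the cycle 1–2–6–3–1, so G is not a forest; only forests have treewidth ≤ 1, hence tw(G) ≥ 2. Combining the bounds, tw(G) = 2.

Treewidth 2.
One such decomposition:
Bags: B1 = {1, 2, 3}  B2 = {2, 3, 6}  B3 = {3, 4, 6}  B4 = {4, 5, 6}
Tree: B1–B2, B2–B3, B3–B4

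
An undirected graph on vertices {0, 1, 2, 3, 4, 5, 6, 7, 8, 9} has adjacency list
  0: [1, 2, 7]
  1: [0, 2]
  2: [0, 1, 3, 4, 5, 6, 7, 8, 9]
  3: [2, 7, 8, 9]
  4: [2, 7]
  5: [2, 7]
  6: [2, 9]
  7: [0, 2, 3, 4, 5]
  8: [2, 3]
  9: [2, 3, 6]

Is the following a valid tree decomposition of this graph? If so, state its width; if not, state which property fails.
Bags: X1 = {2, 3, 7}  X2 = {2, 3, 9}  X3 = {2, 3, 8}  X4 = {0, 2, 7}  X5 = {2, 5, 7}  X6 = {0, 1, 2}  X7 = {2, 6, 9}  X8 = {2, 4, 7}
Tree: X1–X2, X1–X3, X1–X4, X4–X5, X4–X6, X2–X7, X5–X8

Every vertex of G appears in some bag (union = {0, 1, 2, 3, 4, 5, 6, 7, 8, 9}); every edge is covered by a bag; and for each vertex v the set of bags containing v is connected in the bag tree. The decomposition is therefore valid. The largest bag has 3 vertices, so the width is 2.

Yes; width 2.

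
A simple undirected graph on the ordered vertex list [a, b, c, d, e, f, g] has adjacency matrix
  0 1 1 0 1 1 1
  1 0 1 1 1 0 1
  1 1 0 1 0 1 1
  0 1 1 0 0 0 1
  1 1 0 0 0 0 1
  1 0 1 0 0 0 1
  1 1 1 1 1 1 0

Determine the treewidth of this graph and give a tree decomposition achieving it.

Every bag has size at most 4, so the width is 4 − 1 = 3 and tw(G) ≤ 3. On the other hand G contains the 4-clique {a, c, f, g}. A clique must lie in a single bag of any decomposition, so no decomposition can have width below 3. Therefore the treewidth is 3.

Treewidth 3.
One such decomposition:
Bags: B1 = {a, b, e, g}  B2 = {a, b, c, g}  B3 = {b, c, d, g}  B4 = {a, c, f, g}
Tree: B1–B2, B2–B3, B2–B4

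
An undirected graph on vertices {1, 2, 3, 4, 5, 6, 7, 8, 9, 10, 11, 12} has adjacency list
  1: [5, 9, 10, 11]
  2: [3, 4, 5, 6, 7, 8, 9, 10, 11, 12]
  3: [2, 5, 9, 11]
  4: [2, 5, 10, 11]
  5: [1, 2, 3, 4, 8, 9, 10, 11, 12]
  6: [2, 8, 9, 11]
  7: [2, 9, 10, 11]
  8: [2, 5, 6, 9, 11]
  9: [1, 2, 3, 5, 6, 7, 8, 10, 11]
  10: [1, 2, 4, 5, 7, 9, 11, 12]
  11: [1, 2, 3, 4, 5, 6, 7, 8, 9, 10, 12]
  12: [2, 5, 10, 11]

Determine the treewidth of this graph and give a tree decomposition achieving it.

Every bag has size at most 5, so the width is 5 − 1 = 4 and tw(G) ≤ 4. For the lower bound, the 5 vertices {1, 5, 9, 10, 11} are pairwise adjacent, and any tree decomposition puts a clique entirely inside one bag — forcing width ≥ 4. Combining the bounds, tw(G) = 4.

Treewidth 4.
Bags: B1 = {2, 7, 9, 10, 11}  B2 = {2, 5, 9, 10, 11}  B3 = {1, 5, 9, 10, 11}  B4 = {2, 3, 5, 9, 11}  B5 = {2, 5, 8, 9, 11}  B6 = {2, 4, 5, 10, 11}  B7 = {2, 5, 10, 11, 12}  B8 = {2, 6, 8, 9, 11}
Tree: B1–B2, B2–B3, B2–B4, B2–B5, B2–B6, B2–B7, B5–B8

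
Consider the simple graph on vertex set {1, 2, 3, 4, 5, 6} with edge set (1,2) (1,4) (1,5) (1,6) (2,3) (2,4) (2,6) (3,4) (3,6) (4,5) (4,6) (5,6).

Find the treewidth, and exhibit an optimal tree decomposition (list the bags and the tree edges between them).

Treewidth 3.
Bags: B1 = {2, 3, 4, 6}  B2 = {1, 2, 4, 6}  B3 = {1, 4, 5, 6}
Tree: B1–B2, B2–B3

Every bag has size at most 4, so the width is 4 − 1 = 3 and tw(G) ≤ 3. Conversely, {1, 2, 4, 6} is a clique of size 4, and the vertices of any clique must share a bag in every tree decomposition; so some bag has ≥ 4 vertices and tw(G) ≥ 3. The upper and lower bounds meet at 3, so that is the treewidth.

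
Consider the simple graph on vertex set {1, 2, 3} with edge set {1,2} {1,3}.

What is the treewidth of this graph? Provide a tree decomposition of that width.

Treewidth 1.
One such decomposition:
Bags: B1 = {1, 3}  B2 = {1, 2}
Tree: B1–B2

The largest bag has 2 vertices, giving width 1; this decomposition certifies tw(G) ≤ 1. Any graph with an edge has treewidth ≥ 1, and G has the edge 3–1. Hence tw(G) = 1 exactly.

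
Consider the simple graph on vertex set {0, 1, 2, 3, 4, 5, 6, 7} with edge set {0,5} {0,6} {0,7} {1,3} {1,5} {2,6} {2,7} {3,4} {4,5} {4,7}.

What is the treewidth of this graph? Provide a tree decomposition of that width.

Treewidth 2.
One such decomposition:
Bags: B1 = {2, 6, 7}  B2 = {0, 6, 7}  B3 = {0, 4, 7}  B4 = {0, 4, 5}  B5 = {3, 4, 5}  B6 = {1, 3, 5}
Tree: B1–B2, B2–B3, B3–B4, B4–B5, B5–B6

Each bag holds 3 vertices, so the decomposition has width 2, which upper-bounds the treewidth. For the lower bound, G contains the cycle 2–6–0–7–2, so G is not a forest; only forests have treewidth ≤ 1, hence tw(G) ≥ 2. Hence tw(G) = 2 exactly.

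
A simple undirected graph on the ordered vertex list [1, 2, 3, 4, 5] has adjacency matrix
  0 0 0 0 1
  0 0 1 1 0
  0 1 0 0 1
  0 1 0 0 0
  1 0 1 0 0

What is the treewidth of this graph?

A width-1 tree decomposition is:
Bags: B1 = {2, 4}  B2 = {2, 3}  B3 = {3, 5}  B4 = {1, 5}
Tree: B1–B2, B2–B3, B3–B4
Each bag holds 2 vertices, so the decomposition has width 1, which upper-bounds the treewidth. G has an edge, so its treewidth is at least 1. Therefore the treewidth is 1.

1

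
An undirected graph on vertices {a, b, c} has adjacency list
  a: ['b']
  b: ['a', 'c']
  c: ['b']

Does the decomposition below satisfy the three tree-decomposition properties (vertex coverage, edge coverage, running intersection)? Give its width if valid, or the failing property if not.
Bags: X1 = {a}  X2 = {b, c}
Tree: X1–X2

A tree decomposition must satisfy three properties: every vertex lies in some bag; for every edge, both endpoints lie together in some bag; and for every vertex, the bags containing it form a connected subtree. Here edge (b,a) lies in no bag, so the decomposition is invalid.

No — edge (b,a) lies in no bag.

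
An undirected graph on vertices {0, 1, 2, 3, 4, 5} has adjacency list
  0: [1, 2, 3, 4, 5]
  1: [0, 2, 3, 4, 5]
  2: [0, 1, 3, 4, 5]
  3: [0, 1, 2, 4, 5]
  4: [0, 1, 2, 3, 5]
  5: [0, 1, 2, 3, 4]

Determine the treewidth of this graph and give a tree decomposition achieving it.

Treewidth 5.
One optimal decomposition is:
Bags: B1 = {0, 1, 2, 3, 4, 5}
Tree: (single bag)

A single bag containing all 6 vertices is trivially a valid decomposition of width 5. Conversely, {0, 1, 2, 3, 4, 5} is a clique of size 6, and the vertices of any clique must share a bag in every tree decomposition; so some bag has ≥ 6 vertices and tw(G) ≥ 5. Hence tw(G) = 5 exactly.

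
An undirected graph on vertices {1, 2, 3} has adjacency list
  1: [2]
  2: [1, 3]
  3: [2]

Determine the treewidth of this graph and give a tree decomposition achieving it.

The largest bag has 2 vertices, giving width 1; this decomposition certifies tw(G) ≤ 1. Any graph with an edge has treewidth ≥ 1, and G has the edge 1–2. Hence tw(G) = 1 exactly.

Treewidth 1.
Bags: B1 = {1, 2}  B2 = {2, 3}
Tree: B1–B2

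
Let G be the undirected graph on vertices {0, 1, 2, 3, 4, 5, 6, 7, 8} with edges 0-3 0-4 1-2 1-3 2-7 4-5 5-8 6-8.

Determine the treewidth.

A width-1 tree decomposition is:
Bags: B1 = {6, 8}  B2 = {5, 8}  B3 = {4, 5}  B4 = {0, 4}  B5 = {0, 3}  B6 = {1, 3}  B7 = {1, 2}  B8 = {2, 7}
Tree: B1–B2, B2–B3, B3–B4, B4–B5, B5–B6, B6–B7, B7–B8
Each bag holds 2 vertices, so the decomposition has width 1, which upper-bounds the treewidth. G has an edge, so its treewidth is at least 1. Combining the bounds, tw(G) = 1.

1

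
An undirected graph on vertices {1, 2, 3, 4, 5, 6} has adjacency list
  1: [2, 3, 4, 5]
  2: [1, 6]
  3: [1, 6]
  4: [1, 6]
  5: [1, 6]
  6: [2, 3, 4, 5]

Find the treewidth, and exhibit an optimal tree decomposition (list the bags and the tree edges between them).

Every bag has size at most 3, so the width is 3 − 1 = 2 and tw(G) ≤ 2. For the lower bound, G contains the cycle 3–6–4–1–3, so G is not a forest; only forests have treewidth ≤ 1, hence tw(G) ≥ 2. Therefore the treewidth is 2.

Treewidth 2.
One such decomposition:
Bags: B1 = {1, 3, 6}  B2 = {1, 4, 6}  B3 = {1, 2, 6}  B4 = {1, 5, 6}
Tree: B1–B2, B2–B3, B3–B4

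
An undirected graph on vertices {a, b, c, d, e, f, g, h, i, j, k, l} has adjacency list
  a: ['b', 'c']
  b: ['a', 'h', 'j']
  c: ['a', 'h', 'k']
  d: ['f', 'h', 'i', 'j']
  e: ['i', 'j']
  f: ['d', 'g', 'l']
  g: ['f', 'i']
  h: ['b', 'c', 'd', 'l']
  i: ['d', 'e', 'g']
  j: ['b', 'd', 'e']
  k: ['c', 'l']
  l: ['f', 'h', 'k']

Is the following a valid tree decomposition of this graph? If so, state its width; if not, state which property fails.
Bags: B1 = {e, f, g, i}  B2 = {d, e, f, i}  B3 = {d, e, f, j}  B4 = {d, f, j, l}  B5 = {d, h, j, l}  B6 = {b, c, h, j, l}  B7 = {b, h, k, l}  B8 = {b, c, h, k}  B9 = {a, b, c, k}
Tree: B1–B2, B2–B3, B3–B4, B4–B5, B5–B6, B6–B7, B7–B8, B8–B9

No — bags containing vertex c are not connected in the tree.

A tree decomposition must satisfy three properties: every vertex lies in some bag; for every edge, both endpoints lie together in some bag; and for every vertex, the bags containing it form a connected subtree. Here bags containing vertex c are not connected in the tree, so the decomposition is invalid.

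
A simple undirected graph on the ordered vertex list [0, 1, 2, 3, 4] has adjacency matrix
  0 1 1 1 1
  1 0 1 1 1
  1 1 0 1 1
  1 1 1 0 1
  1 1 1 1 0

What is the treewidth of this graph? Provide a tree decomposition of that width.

Treewidth 4.
Bags: B1 = {0, 1, 2, 3, 4}
Tree: (single bag)

With just one bag of size 5, the width is 5 − 1 = 4, so tw(G) ≤ 4. Conversely, {0, 1, 2, 3, 4} is a clique of size 5, and the vertices of any clique must share a bag in every tree decomposition; so some bag has ≥ 5 vertices and tw(G) ≥ 4. Combining the bounds, tw(G) = 4.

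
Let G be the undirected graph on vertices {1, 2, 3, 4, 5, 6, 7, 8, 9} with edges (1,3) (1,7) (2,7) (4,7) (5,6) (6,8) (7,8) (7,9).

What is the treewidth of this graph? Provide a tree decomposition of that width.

Treewidth 1.
One optimal decomposition is:
Bags: B1 = {7, 8}  B2 = {1, 7}  B3 = {6, 8}  B4 = {4, 7}  B5 = {1, 3}  B6 = {7, 9}  B7 = {5, 6}  B8 = {2, 7}
Tree: B1–B2, B1–B3, B1–B4, B2–B5, B2–B6, B3–B7, B1–B8

Each bag holds 2 vertices, so the decomposition has width 1, which upper-bounds the treewidth. Any graph with an edge has treewidth ≥ 1, and G has the edge 7–8. Hence tw(G) = 1 exactly.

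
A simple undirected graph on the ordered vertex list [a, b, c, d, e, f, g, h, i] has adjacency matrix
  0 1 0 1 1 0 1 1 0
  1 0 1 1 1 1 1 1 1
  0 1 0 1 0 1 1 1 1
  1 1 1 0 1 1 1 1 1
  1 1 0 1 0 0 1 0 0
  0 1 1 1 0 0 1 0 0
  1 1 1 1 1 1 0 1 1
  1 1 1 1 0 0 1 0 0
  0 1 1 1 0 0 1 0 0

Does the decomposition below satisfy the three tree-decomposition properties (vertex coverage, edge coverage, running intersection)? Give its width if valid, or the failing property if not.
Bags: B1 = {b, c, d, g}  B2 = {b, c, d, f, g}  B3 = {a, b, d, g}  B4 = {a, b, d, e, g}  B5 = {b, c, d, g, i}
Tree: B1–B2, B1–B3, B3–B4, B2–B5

A tree decomposition must satisfy three properties: every vertex lies in some bag; for every edge, both endpoints lie together in some bag; and for every vertex, the bags containing it form a connected subtree. Here vertex h appears in no bag, so the decomposition is invalid.

No — vertex h appears in no bag.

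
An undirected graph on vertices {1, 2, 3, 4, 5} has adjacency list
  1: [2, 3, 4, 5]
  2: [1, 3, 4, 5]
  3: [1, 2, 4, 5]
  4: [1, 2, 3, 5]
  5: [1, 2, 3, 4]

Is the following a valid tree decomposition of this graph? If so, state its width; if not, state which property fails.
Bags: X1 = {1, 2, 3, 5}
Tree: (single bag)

A tree decomposition must satisfy three properties: every vertex lies in some bag; for every edge, both endpoints lie together in some bag; and for every vertex, the bags containing it form a connected subtree. Here vertex 4 appears in no bag, so the decomposition is invalid.

No — vertex 4 appears in no bag.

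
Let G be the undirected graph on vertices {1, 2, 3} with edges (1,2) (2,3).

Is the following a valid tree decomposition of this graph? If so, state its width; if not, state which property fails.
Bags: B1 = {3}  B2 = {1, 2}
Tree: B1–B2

A tree decomposition must satisfy three properties: every vertex lies in some bag; for every edge, both endpoints lie together in some bag; and for every vertex, the bags containing it form a connected subtree. Here edge (2,3) lies in no bag, so the decomposition is invalid.

No — edge (2,3) lies in no bag.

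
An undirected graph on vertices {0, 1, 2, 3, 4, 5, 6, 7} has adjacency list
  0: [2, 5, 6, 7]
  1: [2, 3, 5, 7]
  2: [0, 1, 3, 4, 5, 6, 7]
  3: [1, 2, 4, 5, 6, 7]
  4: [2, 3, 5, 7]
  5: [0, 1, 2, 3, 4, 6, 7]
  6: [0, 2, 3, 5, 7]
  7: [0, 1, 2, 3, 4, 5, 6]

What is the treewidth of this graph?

A width-4 tree decomposition is:
Bags: B1 = {0, 2, 5, 6, 7}  B2 = {2, 3, 5, 6, 7}  B3 = {1, 2, 3, 5, 7}  B4 = {2, 3, 4, 5, 7}
Tree: B1–B2, B2–B3, B2–B4
Every bag has size at most 5, so the width is 5 − 1 = 4 and tw(G) ≤ 4. Conversely, {0, 2, 5, 6, 7} is a clique of size 5, and the vertices of any clique must share a bag in every tree decomposition; so some bag has ≥ 5 vertices and tw(G) ≥ 4. Hence tw(G) = 4 exactly.

4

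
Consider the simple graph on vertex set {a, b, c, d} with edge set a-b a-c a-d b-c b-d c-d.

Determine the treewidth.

3

A width-3 tree decomposition is:
Bags: B1 = {a, b, c, d}
Tree: (single bag)
With just one bag of size 4, the width is 4 − 1 = 3, so tw(G) ≤ 3. For the lower bound, the 4 vertices {a, b, c, d} are pairwise adjacent, and any tree decomposition puts a clique entirely inside one bag — forcing width ≥ 3. Hence tw(G) = 3 exactly.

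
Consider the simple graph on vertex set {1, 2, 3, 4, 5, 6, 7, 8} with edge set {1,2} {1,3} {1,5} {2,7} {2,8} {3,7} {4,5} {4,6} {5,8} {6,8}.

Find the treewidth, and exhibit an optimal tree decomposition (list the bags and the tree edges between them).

Each bag holds 3 vertices, so the decomposition has width 2, which upper-bounds the treewidth. Since 7–3–1–2–7 is a cycle in G, G is not acyclic. Forests are exactly the graphs of treewidth ≤ 1, so tw(G) ≥ 2. Therefore the treewidth is 2.

Treewidth 2.
Bags: B1 = {2, 3, 7}  B2 = {1, 2, 3}  B3 = {1, 2, 8}  B4 = {1, 5, 8}  B5 = {5, 6, 8}  B6 = {4, 5, 6}
Tree: B1–B2, B2–B3, B3–B4, B4–B5, B5–B6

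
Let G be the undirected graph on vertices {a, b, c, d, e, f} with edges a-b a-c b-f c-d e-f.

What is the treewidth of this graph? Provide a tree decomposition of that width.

The largest bag has 2 vertices, giving width 1; this decomposition certifies tw(G) ≤ 1. G has an edge, so its treewidth is at least 1. The upper and lower bounds meet at 1, so that is the treewidth.

Treewidth 1.
Bags: B1 = {c, d}  B2 = {a, c}  B3 = {a, b}  B4 = {b, f}  B5 = {e, f}
Tree: B1–B2, B2–B3, B3–B4, B4–B5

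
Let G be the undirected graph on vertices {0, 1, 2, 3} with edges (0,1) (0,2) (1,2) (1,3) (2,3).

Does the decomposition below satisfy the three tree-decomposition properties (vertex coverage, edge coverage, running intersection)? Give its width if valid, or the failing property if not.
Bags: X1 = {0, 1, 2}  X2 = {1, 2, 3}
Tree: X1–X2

Yes; width 2.

Vertex coverage: the bags together contain {0, 1, 2, 3}, the full vertex set. Edge coverage: each edge of G has both endpoints in at least one bag. Running intersection: for every vertex, the bags containing it form a connected subtree. All three properties hold, so this is a valid tree decomposition of width max|bag| − 1 = 2, and hence tw(G) ≤ 2.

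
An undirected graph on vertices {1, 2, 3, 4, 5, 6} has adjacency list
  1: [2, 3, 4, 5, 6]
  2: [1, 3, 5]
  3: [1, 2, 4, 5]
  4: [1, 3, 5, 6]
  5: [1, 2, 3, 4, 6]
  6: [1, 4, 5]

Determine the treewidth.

A width-3 tree decomposition is:
Bags: B1 = {1, 3, 4, 5}  B2 = {1, 2, 3, 5}  B3 = {1, 4, 5, 6}
Tree: B1–B2, B1–B3
The largest bag has 4 vertices, giving width 3; this decomposition certifies tw(G) ≤ 3. For the lower bound, the 4 vertices {1, 2, 3, 5} are pairwise adjacent, and any tree decomposition puts a clique entirely inside one bag — forcing width ≥ 3. Combining the bounds, tw(G) = 3.

3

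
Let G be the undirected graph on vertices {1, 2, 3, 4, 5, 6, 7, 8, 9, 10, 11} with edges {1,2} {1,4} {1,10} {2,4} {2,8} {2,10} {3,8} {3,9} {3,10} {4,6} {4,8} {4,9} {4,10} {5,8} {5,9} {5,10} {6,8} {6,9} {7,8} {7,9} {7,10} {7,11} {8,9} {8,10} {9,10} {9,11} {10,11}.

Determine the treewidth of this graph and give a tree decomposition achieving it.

The largest bag has 4 vertices, giving width 3; this decomposition certifies tw(G) ≤ 3. On the other hand G contains the 4-clique {3, 8, 9, 10}. A clique must lie in a single bag of any decomposition, so no decomposition can have width below 3. The upper and lower bounds meet at 3, so that is the treewidth.

Treewidth 3.
One optimal decomposition is:
Bags: B1 = {5, 8, 9, 10}  B2 = {4, 8, 9, 10}  B3 = {4, 6, 8, 9}  B4 = {3, 8, 9, 10}  B5 = {7, 8, 9, 10}  B6 = {7, 9, 10, 11}  B7 = {2, 4, 8, 10}  B8 = {1, 2, 4, 10}
Tree: B1–B2, B2–B3, B1–B4, B1–B5, B5–B6, B2–B7, B7–B8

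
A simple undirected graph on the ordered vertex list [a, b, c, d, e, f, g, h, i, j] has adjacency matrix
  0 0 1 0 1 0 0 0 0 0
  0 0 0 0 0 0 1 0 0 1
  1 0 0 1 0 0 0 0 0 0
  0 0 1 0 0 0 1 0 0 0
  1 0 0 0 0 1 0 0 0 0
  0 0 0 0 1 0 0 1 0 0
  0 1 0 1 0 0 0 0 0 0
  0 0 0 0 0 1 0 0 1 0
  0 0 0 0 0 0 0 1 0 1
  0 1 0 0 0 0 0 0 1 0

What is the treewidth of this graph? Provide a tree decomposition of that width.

Every bag has size at most 3, so the width is 3 − 1 = 2 and tw(G) ≤ 2. The edges g–d–c–a–e–f–h–i–j–b–g form a cycle, so G is not a tree and its treewidth is at least 2. Hence tw(G) = 2 exactly.

Treewidth 2.
Bags: B1 = {c, d, g}  B2 = {a, c, g}  B3 = {a, e, g}  B4 = {e, f, g}  B5 = {f, g, h}  B6 = {g, h, i}  B7 = {g, i, j}  B8 = {b, g, j}
Tree: B1–B2, B2–B3, B3–B4, B4–B5, B5–B6, B6–B7, B7–B8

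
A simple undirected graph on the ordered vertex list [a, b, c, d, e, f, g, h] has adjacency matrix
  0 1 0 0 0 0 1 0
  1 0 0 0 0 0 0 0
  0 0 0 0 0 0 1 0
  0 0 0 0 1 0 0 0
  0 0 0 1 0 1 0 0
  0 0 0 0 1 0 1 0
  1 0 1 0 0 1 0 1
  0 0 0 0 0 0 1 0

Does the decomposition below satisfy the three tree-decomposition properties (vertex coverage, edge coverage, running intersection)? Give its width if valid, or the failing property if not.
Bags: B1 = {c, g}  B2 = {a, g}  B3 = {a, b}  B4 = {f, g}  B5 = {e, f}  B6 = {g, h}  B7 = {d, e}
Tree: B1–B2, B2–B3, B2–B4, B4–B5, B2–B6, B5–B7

Yes; width 1.

Every vertex of G appears in some bag (union = {a, b, c, d, e, f, g, h}); every edge is covered by a bag; and for each vertex v the set of bags containing v is connected in the bag tree. The decomposition is therefore valid. The largest bag has 2 vertices, so the width is 1.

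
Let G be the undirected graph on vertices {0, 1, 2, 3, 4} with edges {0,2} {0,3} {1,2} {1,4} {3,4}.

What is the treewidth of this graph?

A width-2 tree decomposition is:
Bags: B1 = {1, 3, 4}  B2 = {1, 2, 3}  B3 = {0, 2, 3}
Tree: B1–B2, B2–B3
Every bag has size at most 3, so the width is 3 − 1 = 2 and tw(G) ≤ 2. Since 3–4–1–2–0–3 is a cycle in G, G is not acyclic. Forests are exactly the graphs of treewidth ≤ 1, so tw(G) ≥ 2. Hence tw(G) = 2 exactly.

2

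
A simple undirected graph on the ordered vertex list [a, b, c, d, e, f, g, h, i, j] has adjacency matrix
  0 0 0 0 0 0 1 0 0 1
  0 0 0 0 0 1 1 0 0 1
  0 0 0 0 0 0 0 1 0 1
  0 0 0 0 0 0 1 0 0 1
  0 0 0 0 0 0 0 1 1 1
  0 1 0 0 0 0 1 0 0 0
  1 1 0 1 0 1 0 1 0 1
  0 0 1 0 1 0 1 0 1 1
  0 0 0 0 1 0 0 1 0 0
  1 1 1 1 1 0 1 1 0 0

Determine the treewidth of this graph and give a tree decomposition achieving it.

Treewidth 2.
One such decomposition:
Bags: B1 = {g, h, j}  B2 = {b, g, j}  B3 = {a, g, j}  B4 = {b, f, g}  B5 = {c, h, j}  B6 = {e, h, j}  B7 = {d, g, j}  B8 = {e, h, i}
Tree: B1–B2, B1–B3, B2–B4, B1–B5, B1–B6, B3–B7, B6–B8

Each bag holds 3 vertices, so the decomposition has width 2, which upper-bounds the treewidth. On the other hand G contains the 3-clique {d, g, j}. A clique must lie in a single bag of any decomposition, so no decomposition can have width below 2. Combining the bounds, tw(G) = 2.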